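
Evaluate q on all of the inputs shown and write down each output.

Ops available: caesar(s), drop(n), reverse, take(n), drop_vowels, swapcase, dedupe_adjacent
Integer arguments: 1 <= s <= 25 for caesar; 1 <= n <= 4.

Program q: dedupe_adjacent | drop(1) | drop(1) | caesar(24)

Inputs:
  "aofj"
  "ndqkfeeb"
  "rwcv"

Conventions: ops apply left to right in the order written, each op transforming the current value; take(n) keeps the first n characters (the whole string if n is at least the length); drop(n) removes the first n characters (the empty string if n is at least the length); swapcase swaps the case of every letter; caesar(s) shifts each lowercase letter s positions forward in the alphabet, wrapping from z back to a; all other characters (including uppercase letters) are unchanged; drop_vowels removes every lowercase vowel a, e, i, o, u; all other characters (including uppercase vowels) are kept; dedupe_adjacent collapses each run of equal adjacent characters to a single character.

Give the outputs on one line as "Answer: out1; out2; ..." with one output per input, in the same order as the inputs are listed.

"dh"; "oidcz"; "at"

Execution, op by op:
  "aofj" -> "aofj" -> "ofj" -> "fj" -> "dh"
  "ndqkfeeb" -> "ndqkfeb" -> "dqkfeb" -> "qkfeb" -> "oidcz"
  "rwcv" -> "rwcv" -> "wcv" -> "cv" -> "at"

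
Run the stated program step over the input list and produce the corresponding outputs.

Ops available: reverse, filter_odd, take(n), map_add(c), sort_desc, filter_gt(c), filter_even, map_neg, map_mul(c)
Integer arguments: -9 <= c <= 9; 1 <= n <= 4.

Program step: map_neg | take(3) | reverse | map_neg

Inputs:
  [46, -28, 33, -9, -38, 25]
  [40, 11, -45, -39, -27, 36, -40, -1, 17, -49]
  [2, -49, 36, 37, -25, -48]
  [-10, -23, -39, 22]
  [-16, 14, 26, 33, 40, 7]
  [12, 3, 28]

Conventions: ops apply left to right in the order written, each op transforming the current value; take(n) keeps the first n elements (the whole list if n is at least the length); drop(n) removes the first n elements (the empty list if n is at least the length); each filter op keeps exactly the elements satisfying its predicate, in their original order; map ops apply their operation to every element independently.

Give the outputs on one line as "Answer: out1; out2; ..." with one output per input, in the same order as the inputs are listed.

Execution, op by op:
  [46, -28, 33, -9, -38, 25] -> [-46, 28, -33, 9, 38, -25] -> [-46, 28, -33] -> [-33, 28, -46] -> [33, -28, 46]
  [40, 11, -45, -39, -27, 36, -40, -1, 17, -49] -> [-40, -11, 45, 39, 27, -36, 40, 1, -17, 49] -> [-40, -11, 45] -> [45, -11, -40] -> [-45, 11, 40]
  [2, -49, 36, 37, -25, -48] -> [-2, 49, -36, -37, 25, 48] -> [-2, 49, -36] -> [-36, 49, -2] -> [36, -49, 2]
  [-10, -23, -39, 22] -> [10, 23, 39, -22] -> [10, 23, 39] -> [39, 23, 10] -> [-39, -23, -10]
  [-16, 14, 26, 33, 40, 7] -> [16, -14, -26, -33, -40, -7] -> [16, -14, -26] -> [-26, -14, 16] -> [26, 14, -16]
  [12, 3, 28] -> [-12, -3, -28] -> [-12, -3, -28] -> [-28, -3, -12] -> [28, 3, 12]

[33, -28, 46]; [-45, 11, 40]; [36, -49, 2]; [-39, -23, -10]; [26, 14, -16]; [28, 3, 12]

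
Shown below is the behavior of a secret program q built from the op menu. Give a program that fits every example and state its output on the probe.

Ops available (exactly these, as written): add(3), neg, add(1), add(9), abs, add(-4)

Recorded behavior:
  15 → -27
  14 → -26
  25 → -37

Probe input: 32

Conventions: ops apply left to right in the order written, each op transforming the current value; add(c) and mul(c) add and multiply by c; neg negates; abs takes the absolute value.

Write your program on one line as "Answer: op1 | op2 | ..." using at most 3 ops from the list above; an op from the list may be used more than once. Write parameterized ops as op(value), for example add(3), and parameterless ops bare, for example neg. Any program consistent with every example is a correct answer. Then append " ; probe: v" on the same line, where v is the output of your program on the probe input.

add(9) | add(3) | neg ; probe: -44

Check, running the answer program on each example:
  15 -> 24 -> 27 -> -27
  14 -> 23 -> 26 -> -26
  25 -> 34 -> 37 -> -37
  probe: 32 -> 41 -> 44 -> -44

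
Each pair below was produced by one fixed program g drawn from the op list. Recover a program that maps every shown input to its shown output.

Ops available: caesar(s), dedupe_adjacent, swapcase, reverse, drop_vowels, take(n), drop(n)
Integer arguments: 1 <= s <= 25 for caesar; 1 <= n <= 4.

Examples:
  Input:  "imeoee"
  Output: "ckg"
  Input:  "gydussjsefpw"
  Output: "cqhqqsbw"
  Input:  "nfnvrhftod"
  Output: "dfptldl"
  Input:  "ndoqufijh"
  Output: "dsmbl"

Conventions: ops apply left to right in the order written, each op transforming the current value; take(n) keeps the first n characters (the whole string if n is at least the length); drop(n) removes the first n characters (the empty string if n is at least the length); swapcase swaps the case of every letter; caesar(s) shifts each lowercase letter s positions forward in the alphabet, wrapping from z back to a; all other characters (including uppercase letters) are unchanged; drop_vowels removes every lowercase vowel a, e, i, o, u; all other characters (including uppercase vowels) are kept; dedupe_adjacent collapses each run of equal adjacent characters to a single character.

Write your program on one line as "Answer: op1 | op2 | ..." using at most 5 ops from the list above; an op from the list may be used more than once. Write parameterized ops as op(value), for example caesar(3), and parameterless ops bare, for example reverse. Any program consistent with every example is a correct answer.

reverse | drop(3) | caesar(24) | drop_vowels

Check, running the answer program on each example:
  "imeoee" -> "eeoemi" -> "emi" -> "ckg" -> "ckg"
  "gydussjsefpw" -> "wpfesjssudyg" -> "esjssudyg" -> "cqhqqsbwe" -> "cqhqqsbw"
  "nfnvrhftod" -> "dotfhrvnfn" -> "fhrvnfn" -> "dfptldl" -> "dfptldl"
  "ndoqufijh" -> "hjifuqodn" -> "fuqodn" -> "dsombl" -> "dsmbl"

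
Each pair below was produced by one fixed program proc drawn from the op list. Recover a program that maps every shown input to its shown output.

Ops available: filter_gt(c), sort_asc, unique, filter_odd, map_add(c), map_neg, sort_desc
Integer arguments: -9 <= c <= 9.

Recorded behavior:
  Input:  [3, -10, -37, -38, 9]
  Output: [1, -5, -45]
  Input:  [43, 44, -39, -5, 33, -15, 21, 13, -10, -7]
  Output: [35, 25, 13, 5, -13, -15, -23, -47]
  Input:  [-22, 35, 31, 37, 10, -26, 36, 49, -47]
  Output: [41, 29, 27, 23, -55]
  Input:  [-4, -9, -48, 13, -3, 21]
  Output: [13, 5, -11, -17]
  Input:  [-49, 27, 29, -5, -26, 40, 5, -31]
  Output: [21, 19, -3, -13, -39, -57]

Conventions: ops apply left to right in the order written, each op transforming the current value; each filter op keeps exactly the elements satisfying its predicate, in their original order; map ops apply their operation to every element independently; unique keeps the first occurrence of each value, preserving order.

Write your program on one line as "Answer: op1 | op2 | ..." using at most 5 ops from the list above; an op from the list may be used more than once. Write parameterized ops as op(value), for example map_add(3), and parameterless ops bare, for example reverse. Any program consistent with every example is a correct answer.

sort_asc | sort_desc | filter_odd | map_add(-5) | map_add(-3)

Check, running the answer program on each example:
  [3, -10, -37, -38, 9] -> [-38, -37, -10, 3, 9] -> [9, 3, -10, -37, -38] -> [9, 3, -37] -> [4, -2, -42] -> [1, -5, -45]
  [43, 44, -39, -5, 33, -15, 21, 13, -10, -7] -> [-39, -15, -10, -7, -5, 13, 21, 33, 43, 44] -> [44, 43, 33, 21, 13, -5, -7, -10, -15, -39] -> [43, 33, 21, 13, -5, -7, -15, -39] -> [38, 28, 16, 8, -10, -12, -20, -44] -> [35, 25, 13, 5, -13, -15, -23, -47]
  [-22, 35, 31, 37, 10, -26, 36, 49, -47] -> [-47, -26, -22, 10, 31, 35, 36, 37, 49] -> [49, 37, 36, 35, 31, 10, -22, -26, -47] -> [49, 37, 35, 31, -47] -> [44, 32, 30, 26, -52] -> [41, 29, 27, 23, -55]
  [-4, -9, -48, 13, -3, 21] -> [-48, -9, -4, -3, 13, 21] -> [21, 13, -3, -4, -9, -48] -> [21, 13, -3, -9] -> [16, 8, -8, -14] -> [13, 5, -11, -17]
  [-49, 27, 29, -5, -26, 40, 5, -31] -> [-49, -31, -26, -5, 5, 27, 29, 40] -> [40, 29, 27, 5, -5, -26, -31, -49] -> [29, 27, 5, -5, -31, -49] -> [24, 22, 0, -10, -36, -54] -> [21, 19, -3, -13, -39, -57]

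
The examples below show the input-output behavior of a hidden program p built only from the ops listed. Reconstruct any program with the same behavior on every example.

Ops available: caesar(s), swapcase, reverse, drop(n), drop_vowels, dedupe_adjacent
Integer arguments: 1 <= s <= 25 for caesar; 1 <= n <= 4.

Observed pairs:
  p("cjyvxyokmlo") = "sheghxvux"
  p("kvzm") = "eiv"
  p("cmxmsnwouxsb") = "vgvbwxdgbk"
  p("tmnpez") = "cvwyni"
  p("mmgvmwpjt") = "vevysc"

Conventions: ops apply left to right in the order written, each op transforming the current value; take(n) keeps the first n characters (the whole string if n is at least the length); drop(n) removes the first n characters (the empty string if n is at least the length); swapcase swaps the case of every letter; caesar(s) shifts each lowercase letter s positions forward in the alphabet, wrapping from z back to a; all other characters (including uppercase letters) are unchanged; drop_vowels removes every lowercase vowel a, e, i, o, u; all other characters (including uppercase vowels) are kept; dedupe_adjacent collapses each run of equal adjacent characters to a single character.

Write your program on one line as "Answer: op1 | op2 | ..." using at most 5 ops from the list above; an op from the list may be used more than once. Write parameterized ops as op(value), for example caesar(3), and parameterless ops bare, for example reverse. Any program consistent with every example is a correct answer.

caesar(24) | dedupe_adjacent | drop_vowels | caesar(17) | caesar(20)

Check, running the answer program on each example:
  "cjyvxyokmlo" -> "ahwtvwmikjm" -> "ahwtvwmikjm" -> "hwtvwmkjm" -> "ynkmndbad" -> "sheghxvux"
  "kvzm" -> "itxk" -> "itxk" -> "txk" -> "kob" -> "eiv"
  "cmxmsnwouxsb" -> "akvkqlumsvqz" -> "akvkqlumsvqz" -> "kvkqlmsvqz" -> "bmbhcdjmhq" -> "vgvbwxdgbk"
  "tmnpez" -> "rklncx" -> "rklncx" -> "rklncx" -> "ibceto" -> "cvwyni"
  "mmgvmwpjt" -> "kketkunhr" -> "ketkunhr" -> "ktknhr" -> "bkbeyi" -> "vevysc"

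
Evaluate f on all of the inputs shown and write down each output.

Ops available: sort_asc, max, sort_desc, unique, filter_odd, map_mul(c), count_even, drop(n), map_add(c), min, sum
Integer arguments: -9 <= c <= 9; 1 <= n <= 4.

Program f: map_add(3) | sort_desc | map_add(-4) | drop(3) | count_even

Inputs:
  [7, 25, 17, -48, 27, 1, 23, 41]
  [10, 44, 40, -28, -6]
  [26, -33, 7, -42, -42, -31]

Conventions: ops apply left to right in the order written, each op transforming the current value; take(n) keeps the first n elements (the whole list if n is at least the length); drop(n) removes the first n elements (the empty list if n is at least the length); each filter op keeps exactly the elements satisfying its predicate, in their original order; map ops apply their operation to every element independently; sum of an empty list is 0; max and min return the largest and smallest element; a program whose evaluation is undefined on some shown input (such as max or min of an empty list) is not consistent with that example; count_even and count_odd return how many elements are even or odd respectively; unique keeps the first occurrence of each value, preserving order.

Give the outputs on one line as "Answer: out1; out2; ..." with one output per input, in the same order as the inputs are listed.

Execution, op by op:
  [7, 25, 17, -48, 27, 1, 23, 41] -> [10, 28, 20, -45, 30, 4, 26, 44] -> [44, 30, 28, 26, 20, 10, 4, -45] -> [40, 26, 24, 22, 16, 6, 0, -49] -> [22, 16, 6, 0, -49] -> 4
  [10, 44, 40, -28, -6] -> [13, 47, 43, -25, -3] -> [47, 43, 13, -3, -25] -> [43, 39, 9, -7, -29] -> [-7, -29] -> 0
  [26, -33, 7, -42, -42, -31] -> [29, -30, 10, -39, -39, -28] -> [29, 10, -28, -30, -39, -39] -> [25, 6, -32, -34, -43, -43] -> [-34, -43, -43] -> 1

4; 0; 1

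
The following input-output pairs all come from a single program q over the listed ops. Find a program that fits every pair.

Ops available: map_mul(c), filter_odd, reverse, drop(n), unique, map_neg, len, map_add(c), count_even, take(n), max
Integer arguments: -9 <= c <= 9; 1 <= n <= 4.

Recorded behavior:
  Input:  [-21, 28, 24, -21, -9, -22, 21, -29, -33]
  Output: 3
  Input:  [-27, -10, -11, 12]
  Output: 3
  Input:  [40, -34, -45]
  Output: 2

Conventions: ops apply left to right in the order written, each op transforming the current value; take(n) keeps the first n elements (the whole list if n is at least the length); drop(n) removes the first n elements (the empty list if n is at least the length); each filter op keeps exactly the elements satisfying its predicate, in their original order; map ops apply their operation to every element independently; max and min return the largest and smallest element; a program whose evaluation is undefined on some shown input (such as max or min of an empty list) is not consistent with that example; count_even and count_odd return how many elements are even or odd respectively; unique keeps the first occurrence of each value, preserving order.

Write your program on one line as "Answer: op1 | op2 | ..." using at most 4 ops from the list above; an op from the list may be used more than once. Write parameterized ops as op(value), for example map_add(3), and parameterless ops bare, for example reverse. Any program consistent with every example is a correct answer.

map_mul(-9) | drop(1) | take(3) | len

Check, running the answer program on each example:
  [-21, 28, 24, -21, -9, -22, 21, -29, -33] -> [189, -252, -216, 189, 81, 198, -189, 261, 297] -> [-252, -216, 189, 81, 198, -189, 261, 297] -> [-252, -216, 189] -> 3
  [-27, -10, -11, 12] -> [243, 90, 99, -108] -> [90, 99, -108] -> [90, 99, -108] -> 3
  [40, -34, -45] -> [-360, 306, 405] -> [306, 405] -> [306, 405] -> 2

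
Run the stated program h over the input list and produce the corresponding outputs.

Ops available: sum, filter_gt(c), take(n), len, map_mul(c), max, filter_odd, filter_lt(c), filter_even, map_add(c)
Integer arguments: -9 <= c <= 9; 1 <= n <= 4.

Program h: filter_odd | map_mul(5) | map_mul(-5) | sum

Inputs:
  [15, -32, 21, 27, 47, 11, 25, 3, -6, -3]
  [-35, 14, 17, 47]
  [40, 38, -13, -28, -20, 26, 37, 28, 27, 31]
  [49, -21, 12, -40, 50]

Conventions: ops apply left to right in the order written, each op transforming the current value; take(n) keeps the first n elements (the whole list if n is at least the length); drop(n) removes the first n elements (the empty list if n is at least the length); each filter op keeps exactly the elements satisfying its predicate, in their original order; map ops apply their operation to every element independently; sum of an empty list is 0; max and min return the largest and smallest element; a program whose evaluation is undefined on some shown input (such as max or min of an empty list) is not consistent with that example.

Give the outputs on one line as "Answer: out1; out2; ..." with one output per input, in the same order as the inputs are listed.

Execution, op by op:
  [15, -32, 21, 27, 47, 11, 25, 3, -6, -3] -> [15, 21, 27, 47, 11, 25, 3, -3] -> [75, 105, 135, 235, 55, 125, 15, -15] -> [-375, -525, -675, -1175, -275, -625, -75, 75] -> -3650
  [-35, 14, 17, 47] -> [-35, 17, 47] -> [-175, 85, 235] -> [875, -425, -1175] -> -725
  [40, 38, -13, -28, -20, 26, 37, 28, 27, 31] -> [-13, 37, 27, 31] -> [-65, 185, 135, 155] -> [325, -925, -675, -775] -> -2050
  [49, -21, 12, -40, 50] -> [49, -21] -> [245, -105] -> [-1225, 525] -> -700

-3650; -725; -2050; -700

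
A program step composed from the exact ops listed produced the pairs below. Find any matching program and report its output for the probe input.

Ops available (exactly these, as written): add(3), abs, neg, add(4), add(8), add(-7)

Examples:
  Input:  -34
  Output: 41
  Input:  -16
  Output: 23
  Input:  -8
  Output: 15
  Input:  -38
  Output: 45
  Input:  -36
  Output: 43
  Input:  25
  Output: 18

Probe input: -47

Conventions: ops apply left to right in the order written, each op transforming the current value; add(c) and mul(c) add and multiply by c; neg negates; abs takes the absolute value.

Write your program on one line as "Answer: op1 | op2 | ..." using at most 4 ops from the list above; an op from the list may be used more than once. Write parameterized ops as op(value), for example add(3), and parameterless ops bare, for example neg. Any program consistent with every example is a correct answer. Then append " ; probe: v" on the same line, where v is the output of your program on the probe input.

add(-7) | neg | abs ; probe: 54

Check, running the answer program on each example:
  -34 -> -41 -> 41 -> 41
  -16 -> -23 -> 23 -> 23
  -8 -> -15 -> 15 -> 15
  -38 -> -45 -> 45 -> 45
  -36 -> -43 -> 43 -> 43
  25 -> 18 -> -18 -> 18
  probe: -47 -> -54 -> 54 -> 54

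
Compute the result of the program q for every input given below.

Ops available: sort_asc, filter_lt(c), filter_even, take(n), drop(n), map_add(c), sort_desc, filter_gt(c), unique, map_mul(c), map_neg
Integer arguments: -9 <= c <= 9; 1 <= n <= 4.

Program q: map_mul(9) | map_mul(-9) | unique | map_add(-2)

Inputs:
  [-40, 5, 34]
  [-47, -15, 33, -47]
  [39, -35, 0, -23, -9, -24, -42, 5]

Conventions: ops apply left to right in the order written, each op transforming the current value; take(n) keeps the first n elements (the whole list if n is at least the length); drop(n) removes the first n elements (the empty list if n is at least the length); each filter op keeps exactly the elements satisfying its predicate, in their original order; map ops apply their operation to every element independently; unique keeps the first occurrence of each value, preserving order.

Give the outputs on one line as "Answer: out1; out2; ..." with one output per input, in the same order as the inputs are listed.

[3238, -407, -2756]; [3805, 1213, -2675]; [-3161, 2833, -2, 1861, 727, 1942, 3400, -407]

Execution, op by op:
  [-40, 5, 34] -> [-360, 45, 306] -> [3240, -405, -2754] -> [3240, -405, -2754] -> [3238, -407, -2756]
  [-47, -15, 33, -47] -> [-423, -135, 297, -423] -> [3807, 1215, -2673, 3807] -> [3807, 1215, -2673] -> [3805, 1213, -2675]
  [39, -35, 0, -23, -9, -24, -42, 5] -> [351, -315, 0, -207, -81, -216, -378, 45] -> [-3159, 2835, 0, 1863, 729, 1944, 3402, -405] -> [-3159, 2835, 0, 1863, 729, 1944, 3402, -405] -> [-3161, 2833, -2, 1861, 727, 1942, 3400, -407]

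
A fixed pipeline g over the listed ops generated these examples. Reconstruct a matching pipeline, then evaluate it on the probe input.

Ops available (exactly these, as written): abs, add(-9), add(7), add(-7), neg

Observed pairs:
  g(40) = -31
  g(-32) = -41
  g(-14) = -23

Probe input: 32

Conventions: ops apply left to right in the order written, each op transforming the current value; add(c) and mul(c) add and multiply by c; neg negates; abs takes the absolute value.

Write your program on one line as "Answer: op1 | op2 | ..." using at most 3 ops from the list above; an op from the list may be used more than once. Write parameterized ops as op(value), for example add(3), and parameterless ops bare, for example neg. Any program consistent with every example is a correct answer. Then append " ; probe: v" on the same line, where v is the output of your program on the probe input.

add(-9) | abs | neg ; probe: -23

Check, running the answer program on each example:
  40 -> 31 -> 31 -> -31
  -32 -> -41 -> 41 -> -41
  -14 -> -23 -> 23 -> -23
  probe: 32 -> 23 -> 23 -> -23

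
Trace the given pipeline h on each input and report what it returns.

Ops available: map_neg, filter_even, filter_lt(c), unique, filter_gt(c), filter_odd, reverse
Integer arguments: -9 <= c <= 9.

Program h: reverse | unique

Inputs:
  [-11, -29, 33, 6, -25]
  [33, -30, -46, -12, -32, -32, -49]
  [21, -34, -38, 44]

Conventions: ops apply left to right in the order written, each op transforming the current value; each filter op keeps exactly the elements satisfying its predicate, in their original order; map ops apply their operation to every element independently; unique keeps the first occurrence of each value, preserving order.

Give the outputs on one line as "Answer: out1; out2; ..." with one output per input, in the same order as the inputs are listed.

[-25, 6, 33, -29, -11]; [-49, -32, -12, -46, -30, 33]; [44, -38, -34, 21]

Execution, op by op:
  [-11, -29, 33, 6, -25] -> [-25, 6, 33, -29, -11] -> [-25, 6, 33, -29, -11]
  [33, -30, -46, -12, -32, -32, -49] -> [-49, -32, -32, -12, -46, -30, 33] -> [-49, -32, -12, -46, -30, 33]
  [21, -34, -38, 44] -> [44, -38, -34, 21] -> [44, -38, -34, 21]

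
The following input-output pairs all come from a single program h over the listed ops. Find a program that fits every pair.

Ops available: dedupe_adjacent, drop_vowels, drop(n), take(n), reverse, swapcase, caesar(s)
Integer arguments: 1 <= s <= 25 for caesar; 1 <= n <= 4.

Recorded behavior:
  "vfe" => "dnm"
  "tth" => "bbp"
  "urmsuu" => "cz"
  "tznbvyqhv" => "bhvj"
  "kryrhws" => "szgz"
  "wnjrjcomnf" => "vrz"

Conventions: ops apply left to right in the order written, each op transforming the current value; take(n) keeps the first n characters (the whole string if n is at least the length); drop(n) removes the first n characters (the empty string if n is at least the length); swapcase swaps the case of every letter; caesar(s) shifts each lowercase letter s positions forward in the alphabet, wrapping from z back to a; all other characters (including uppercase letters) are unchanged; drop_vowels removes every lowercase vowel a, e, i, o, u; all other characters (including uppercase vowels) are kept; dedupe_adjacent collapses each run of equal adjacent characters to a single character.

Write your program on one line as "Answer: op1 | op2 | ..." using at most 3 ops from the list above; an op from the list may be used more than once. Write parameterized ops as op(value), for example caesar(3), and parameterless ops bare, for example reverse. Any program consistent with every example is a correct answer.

take(4) | caesar(8) | drop_vowels

Check, running the answer program on each example:
  "vfe" -> "vfe" -> "dnm" -> "dnm"
  "tth" -> "tth" -> "bbp" -> "bbp"
  "urmsuu" -> "urms" -> "czua" -> "cz"
  "tznbvyqhv" -> "tznb" -> "bhvj" -> "bhvj"
  "kryrhws" -> "kryr" -> "szgz" -> "szgz"
  "wnjrjcomnf" -> "wnjr" -> "evrz" -> "vrz"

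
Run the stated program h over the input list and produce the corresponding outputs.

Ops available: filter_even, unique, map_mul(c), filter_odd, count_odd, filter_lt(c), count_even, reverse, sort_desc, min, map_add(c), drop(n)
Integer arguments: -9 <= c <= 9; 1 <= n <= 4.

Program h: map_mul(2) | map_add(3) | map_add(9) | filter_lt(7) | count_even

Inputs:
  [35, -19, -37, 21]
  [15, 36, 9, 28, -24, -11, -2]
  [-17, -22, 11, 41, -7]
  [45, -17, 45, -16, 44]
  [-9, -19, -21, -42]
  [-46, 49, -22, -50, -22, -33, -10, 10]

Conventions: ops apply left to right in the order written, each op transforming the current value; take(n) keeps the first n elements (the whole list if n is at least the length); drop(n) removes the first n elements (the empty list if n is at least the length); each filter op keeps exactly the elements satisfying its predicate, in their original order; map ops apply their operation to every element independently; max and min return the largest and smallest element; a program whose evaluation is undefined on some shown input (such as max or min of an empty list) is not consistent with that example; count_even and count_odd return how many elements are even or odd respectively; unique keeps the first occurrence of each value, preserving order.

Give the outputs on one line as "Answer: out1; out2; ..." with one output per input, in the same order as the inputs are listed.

Execution, op by op:
  [35, -19, -37, 21] -> [70, -38, -74, 42] -> [73, -35, -71, 45] -> [82, -26, -62, 54] -> [-26, -62] -> 2
  [15, 36, 9, 28, -24, -11, -2] -> [30, 72, 18, 56, -48, -22, -4] -> [33, 75, 21, 59, -45, -19, -1] -> [42, 84, 30, 68, -36, -10, 8] -> [-36, -10] -> 2
  [-17, -22, 11, 41, -7] -> [-34, -44, 22, 82, -14] -> [-31, -41, 25, 85, -11] -> [-22, -32, 34, 94, -2] -> [-22, -32, -2] -> 3
  [45, -17, 45, -16, 44] -> [90, -34, 90, -32, 88] -> [93, -31, 93, -29, 91] -> [102, -22, 102, -20, 100] -> [-22, -20] -> 2
  [-9, -19, -21, -42] -> [-18, -38, -42, -84] -> [-15, -35, -39, -81] -> [-6, -26, -30, -72] -> [-6, -26, -30, -72] -> 4
  [-46, 49, -22, -50, -22, -33, -10, 10] -> [-92, 98, -44, -100, -44, -66, -20, 20] -> [-89, 101, -41, -97, -41, -63, -17, 23] -> [-80, 110, -32, -88, -32, -54, -8, 32] -> [-80, -32, -88, -32, -54, -8] -> 6

2; 2; 3; 2; 4; 6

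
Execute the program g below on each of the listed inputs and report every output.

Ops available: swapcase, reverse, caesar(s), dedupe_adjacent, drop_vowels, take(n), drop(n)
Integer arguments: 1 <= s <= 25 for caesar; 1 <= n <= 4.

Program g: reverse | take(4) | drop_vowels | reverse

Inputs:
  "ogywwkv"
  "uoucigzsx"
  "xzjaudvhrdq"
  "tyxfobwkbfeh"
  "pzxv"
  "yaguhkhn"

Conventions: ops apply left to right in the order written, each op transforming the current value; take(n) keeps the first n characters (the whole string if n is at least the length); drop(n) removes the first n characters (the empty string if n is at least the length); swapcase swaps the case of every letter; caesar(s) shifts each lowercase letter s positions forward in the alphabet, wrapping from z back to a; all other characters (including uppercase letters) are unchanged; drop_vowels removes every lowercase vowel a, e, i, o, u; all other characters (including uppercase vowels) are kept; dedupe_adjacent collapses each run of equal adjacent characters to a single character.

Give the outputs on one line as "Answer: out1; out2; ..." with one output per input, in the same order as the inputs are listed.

Execution, op by op:
  "ogywwkv" -> "vkwwygo" -> "vkww" -> "vkww" -> "wwkv"
  "uoucigzsx" -> "xszgicuou" -> "xszg" -> "xszg" -> "gzsx"
  "xzjaudvhrdq" -> "qdrhvduajzx" -> "qdrh" -> "qdrh" -> "hrdq"
  "tyxfobwkbfeh" -> "hefbkwbofxyt" -> "hefb" -> "hfb" -> "bfh"
  "pzxv" -> "vxzp" -> "vxzp" -> "vxzp" -> "pzxv"
  "yaguhkhn" -> "nhkhugay" -> "nhkh" -> "nhkh" -> "hkhn"

"wwkv"; "gzsx"; "hrdq"; "bfh"; "pzxv"; "hkhn"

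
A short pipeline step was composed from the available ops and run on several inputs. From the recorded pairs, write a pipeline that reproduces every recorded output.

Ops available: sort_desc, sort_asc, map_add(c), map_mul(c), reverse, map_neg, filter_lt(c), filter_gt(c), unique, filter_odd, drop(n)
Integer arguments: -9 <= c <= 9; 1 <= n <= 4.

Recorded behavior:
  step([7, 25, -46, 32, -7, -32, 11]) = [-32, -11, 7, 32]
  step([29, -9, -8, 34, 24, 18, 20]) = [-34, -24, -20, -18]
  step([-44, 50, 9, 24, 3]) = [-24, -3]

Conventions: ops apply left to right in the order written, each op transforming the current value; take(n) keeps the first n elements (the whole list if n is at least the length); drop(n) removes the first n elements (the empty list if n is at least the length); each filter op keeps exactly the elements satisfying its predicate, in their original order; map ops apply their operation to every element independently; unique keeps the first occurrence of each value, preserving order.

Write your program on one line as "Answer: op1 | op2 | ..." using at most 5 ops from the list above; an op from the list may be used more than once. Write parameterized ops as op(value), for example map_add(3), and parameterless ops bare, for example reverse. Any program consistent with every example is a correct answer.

map_neg | drop(3) | sort_desc | reverse

Check, running the answer program on each example:
  [7, 25, -46, 32, -7, -32, 11] -> [-7, -25, 46, -32, 7, 32, -11] -> [-32, 7, 32, -11] -> [32, 7, -11, -32] -> [-32, -11, 7, 32]
  [29, -9, -8, 34, 24, 18, 20] -> [-29, 9, 8, -34, -24, -18, -20] -> [-34, -24, -18, -20] -> [-18, -20, -24, -34] -> [-34, -24, -20, -18]
  [-44, 50, 9, 24, 3] -> [44, -50, -9, -24, -3] -> [-24, -3] -> [-3, -24] -> [-24, -3]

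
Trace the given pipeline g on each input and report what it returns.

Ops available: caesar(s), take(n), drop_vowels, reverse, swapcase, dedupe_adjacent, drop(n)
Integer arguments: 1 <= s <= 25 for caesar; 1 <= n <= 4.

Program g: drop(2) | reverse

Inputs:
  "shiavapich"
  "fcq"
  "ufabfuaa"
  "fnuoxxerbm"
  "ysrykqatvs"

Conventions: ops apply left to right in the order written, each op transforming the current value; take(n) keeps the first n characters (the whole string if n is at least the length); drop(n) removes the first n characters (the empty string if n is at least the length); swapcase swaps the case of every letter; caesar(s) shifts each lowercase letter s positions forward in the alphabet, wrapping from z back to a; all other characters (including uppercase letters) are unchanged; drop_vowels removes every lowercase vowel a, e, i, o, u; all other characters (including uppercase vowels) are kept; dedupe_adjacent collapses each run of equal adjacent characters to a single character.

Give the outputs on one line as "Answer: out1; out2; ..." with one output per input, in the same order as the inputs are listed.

"hcipavai"; "q"; "aaufba"; "mbrexxou"; "svtaqkyr"

Execution, op by op:
  "shiavapich" -> "iavapich" -> "hcipavai"
  "fcq" -> "q" -> "q"
  "ufabfuaa" -> "abfuaa" -> "aaufba"
  "fnuoxxerbm" -> "uoxxerbm" -> "mbrexxou"
  "ysrykqatvs" -> "rykqatvs" -> "svtaqkyr"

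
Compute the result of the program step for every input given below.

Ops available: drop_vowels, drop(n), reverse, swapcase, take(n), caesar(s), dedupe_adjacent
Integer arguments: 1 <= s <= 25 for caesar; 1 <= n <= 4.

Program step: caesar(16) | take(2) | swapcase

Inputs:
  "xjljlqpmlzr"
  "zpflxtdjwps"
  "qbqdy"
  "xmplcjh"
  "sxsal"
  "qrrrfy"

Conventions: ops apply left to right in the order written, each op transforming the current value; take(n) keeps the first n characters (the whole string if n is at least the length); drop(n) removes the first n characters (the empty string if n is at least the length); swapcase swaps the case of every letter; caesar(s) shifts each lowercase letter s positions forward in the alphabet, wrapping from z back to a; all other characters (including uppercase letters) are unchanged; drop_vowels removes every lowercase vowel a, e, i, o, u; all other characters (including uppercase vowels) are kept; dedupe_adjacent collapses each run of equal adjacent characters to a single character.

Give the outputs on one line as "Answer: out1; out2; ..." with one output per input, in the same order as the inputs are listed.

"NZ"; "PF"; "GR"; "NC"; "IN"; "GH"

Execution, op by op:
  "xjljlqpmlzr" -> "nzbzbgfcbph" -> "nz" -> "NZ"
  "zpflxtdjwps" -> "pfvbnjtzmfi" -> "pf" -> "PF"
  "qbqdy" -> "grgto" -> "gr" -> "GR"
  "xmplcjh" -> "ncfbszx" -> "nc" -> "NC"
  "sxsal" -> "iniqb" -> "in" -> "IN"
  "qrrrfy" -> "ghhhvo" -> "gh" -> "GH"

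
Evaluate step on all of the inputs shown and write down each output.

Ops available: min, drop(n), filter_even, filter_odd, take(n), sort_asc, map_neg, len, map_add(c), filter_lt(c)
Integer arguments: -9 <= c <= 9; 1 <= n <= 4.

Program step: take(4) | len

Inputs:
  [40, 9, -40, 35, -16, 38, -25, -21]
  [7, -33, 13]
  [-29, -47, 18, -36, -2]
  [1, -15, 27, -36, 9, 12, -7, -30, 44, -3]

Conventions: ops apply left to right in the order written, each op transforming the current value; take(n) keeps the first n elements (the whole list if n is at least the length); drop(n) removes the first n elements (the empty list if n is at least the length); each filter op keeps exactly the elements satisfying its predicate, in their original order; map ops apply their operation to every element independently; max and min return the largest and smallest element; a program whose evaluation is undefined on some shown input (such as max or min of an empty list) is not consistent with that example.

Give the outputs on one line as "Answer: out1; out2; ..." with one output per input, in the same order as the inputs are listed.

Execution, op by op:
  [40, 9, -40, 35, -16, 38, -25, -21] -> [40, 9, -40, 35] -> 4
  [7, -33, 13] -> [7, -33, 13] -> 3
  [-29, -47, 18, -36, -2] -> [-29, -47, 18, -36] -> 4
  [1, -15, 27, -36, 9, 12, -7, -30, 44, -3] -> [1, -15, 27, -36] -> 4

4; 3; 4; 4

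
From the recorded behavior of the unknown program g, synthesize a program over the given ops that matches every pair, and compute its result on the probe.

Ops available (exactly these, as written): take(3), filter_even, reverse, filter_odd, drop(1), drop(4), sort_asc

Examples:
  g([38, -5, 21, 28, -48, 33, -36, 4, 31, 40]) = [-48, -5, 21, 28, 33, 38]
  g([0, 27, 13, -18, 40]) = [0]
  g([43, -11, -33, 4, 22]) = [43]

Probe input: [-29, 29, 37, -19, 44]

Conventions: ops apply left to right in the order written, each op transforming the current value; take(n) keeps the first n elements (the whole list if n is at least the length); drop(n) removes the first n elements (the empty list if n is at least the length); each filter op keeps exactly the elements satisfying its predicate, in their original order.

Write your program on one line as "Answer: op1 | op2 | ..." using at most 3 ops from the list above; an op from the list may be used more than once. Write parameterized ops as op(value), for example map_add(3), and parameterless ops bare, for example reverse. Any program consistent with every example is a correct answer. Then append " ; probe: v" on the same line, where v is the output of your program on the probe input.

reverse | drop(4) | sort_asc ; probe: [-29]

Check, running the answer program on each example:
  [38, -5, 21, 28, -48, 33, -36, 4, 31, 40] -> [40, 31, 4, -36, 33, -48, 28, 21, -5, 38] -> [33, -48, 28, 21, -5, 38] -> [-48, -5, 21, 28, 33, 38]
  [0, 27, 13, -18, 40] -> [40, -18, 13, 27, 0] -> [0] -> [0]
  [43, -11, -33, 4, 22] -> [22, 4, -33, -11, 43] -> [43] -> [43]
  probe: [-29, 29, 37, -19, 44] -> [44, -19, 37, 29, -29] -> [-29] -> [-29]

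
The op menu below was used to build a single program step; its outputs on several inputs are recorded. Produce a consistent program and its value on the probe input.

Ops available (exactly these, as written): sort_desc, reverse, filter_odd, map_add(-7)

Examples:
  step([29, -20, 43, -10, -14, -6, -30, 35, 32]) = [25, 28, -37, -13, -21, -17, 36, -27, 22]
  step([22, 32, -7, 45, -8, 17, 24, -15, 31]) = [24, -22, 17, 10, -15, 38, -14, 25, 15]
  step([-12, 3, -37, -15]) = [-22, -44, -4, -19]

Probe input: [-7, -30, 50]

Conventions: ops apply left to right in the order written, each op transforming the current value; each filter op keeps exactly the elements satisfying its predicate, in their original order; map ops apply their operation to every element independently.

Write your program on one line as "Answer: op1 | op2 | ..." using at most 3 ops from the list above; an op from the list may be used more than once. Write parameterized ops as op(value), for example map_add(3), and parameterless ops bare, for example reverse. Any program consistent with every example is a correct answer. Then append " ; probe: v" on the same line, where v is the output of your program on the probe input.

reverse | map_add(-7) ; probe: [43, -37, -14]

Check, running the answer program on each example:
  [29, -20, 43, -10, -14, -6, -30, 35, 32] -> [32, 35, -30, -6, -14, -10, 43, -20, 29] -> [25, 28, -37, -13, -21, -17, 36, -27, 22]
  [22, 32, -7, 45, -8, 17, 24, -15, 31] -> [31, -15, 24, 17, -8, 45, -7, 32, 22] -> [24, -22, 17, 10, -15, 38, -14, 25, 15]
  [-12, 3, -37, -15] -> [-15, -37, 3, -12] -> [-22, -44, -4, -19]
  probe: [-7, -30, 50] -> [50, -30, -7] -> [43, -37, -14]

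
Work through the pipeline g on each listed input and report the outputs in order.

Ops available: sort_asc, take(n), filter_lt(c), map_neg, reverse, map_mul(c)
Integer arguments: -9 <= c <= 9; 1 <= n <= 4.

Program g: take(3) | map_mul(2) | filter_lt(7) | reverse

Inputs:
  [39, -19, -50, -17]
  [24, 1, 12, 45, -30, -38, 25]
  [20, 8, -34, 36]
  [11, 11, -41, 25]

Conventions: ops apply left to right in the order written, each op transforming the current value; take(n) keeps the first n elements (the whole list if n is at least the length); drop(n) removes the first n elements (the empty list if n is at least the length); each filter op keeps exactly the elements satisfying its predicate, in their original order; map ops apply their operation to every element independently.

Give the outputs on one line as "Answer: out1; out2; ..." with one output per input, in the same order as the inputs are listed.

Execution, op by op:
  [39, -19, -50, -17] -> [39, -19, -50] -> [78, -38, -100] -> [-38, -100] -> [-100, -38]
  [24, 1, 12, 45, -30, -38, 25] -> [24, 1, 12] -> [48, 2, 24] -> [2] -> [2]
  [20, 8, -34, 36] -> [20, 8, -34] -> [40, 16, -68] -> [-68] -> [-68]
  [11, 11, -41, 25] -> [11, 11, -41] -> [22, 22, -82] -> [-82] -> [-82]

[-100, -38]; [2]; [-68]; [-82]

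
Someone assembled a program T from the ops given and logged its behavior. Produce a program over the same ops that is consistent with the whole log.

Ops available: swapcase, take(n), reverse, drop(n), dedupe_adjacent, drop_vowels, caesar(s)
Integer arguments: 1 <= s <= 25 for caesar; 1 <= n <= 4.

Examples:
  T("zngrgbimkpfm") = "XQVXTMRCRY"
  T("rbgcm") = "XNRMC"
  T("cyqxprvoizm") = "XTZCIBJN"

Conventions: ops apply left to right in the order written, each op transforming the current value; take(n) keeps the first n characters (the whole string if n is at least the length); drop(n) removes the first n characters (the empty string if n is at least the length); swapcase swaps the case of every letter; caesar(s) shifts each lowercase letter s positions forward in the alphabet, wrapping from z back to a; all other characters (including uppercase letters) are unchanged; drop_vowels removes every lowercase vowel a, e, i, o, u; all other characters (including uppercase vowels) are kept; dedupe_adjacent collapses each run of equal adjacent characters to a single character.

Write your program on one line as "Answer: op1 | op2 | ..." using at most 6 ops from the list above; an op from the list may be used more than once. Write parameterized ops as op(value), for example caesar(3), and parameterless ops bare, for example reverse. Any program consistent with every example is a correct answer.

caesar(5) | reverse | drop_vowels | caesar(6) | swapcase

Check, running the answer program on each example:
  "zngrgbimkpfm" -> "eslwlgnrpukr" -> "rkuprnglwlse" -> "rkprnglwls" -> "xqvxtmrcry" -> "XQVXTMRCRY"
  "rbgcm" -> "wglhr" -> "rhlgw" -> "rhlgw" -> "xnrmc" -> "XNRMC"
  "cyqxprvoizm" -> "hdvcuwatner" -> "rentawucvdh" -> "rntwcvdh" -> "xtzcibjn" -> "XTZCIBJN"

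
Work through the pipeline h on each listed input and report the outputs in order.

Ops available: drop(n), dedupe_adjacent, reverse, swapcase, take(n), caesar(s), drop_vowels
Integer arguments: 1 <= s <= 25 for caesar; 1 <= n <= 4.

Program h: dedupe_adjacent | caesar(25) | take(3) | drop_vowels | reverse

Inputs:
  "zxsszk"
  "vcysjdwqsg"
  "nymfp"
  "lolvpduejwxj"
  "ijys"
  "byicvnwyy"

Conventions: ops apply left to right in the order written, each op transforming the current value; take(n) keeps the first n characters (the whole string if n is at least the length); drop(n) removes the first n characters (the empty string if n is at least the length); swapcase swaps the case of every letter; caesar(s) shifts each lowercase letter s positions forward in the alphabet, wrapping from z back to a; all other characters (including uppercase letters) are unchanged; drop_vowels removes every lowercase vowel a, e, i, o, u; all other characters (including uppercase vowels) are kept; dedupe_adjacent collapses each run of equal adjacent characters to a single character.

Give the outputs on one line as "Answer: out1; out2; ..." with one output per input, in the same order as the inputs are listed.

"rwy"; "xb"; "lxm"; "knk"; "xh"; "hx"

Execution, op by op:
  "zxsszk" -> "zxszk" -> "ywryj" -> "ywr" -> "ywr" -> "rwy"
  "vcysjdwqsg" -> "vcysjdwqsg" -> "ubxricvprf" -> "ubx" -> "bx" -> "xb"
  "nymfp" -> "nymfp" -> "mxleo" -> "mxl" -> "mxl" -> "lxm"
  "lolvpduejwxj" -> "lolvpduejwxj" -> "knkuoctdivwi" -> "knk" -> "knk" -> "knk"
  "ijys" -> "ijys" -> "hixr" -> "hix" -> "hx" -> "xh"
  "byicvnwyy" -> "byicvnwy" -> "axhbumvx" -> "axh" -> "xh" -> "hx"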